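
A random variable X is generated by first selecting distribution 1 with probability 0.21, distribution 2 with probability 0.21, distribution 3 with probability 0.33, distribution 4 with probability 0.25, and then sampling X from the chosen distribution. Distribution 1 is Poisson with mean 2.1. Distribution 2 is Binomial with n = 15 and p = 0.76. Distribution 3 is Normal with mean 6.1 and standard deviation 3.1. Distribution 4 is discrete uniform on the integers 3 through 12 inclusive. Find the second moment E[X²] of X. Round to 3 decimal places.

For each component E[X²] = Var + (mean)², giving 1: 6.51; 2: 132.696; 3: 46.82; 4: 64.5.
Overall E[X²] = 0.21·6.51 + 0.21·132.696 + 0.33·46.82 + 0.25·64.5 = 60.8089.

60.809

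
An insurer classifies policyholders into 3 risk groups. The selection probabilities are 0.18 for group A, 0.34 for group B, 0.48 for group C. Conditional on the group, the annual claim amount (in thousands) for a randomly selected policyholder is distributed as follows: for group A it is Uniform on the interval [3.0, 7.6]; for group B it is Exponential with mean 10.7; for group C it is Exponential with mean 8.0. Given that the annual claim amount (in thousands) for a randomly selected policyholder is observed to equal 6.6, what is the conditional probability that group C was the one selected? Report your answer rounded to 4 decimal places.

Likelihoods f(6.6 | ·): A: 0.217391; B: 0.0504352; C: 0.0547794.
Posterior ∝ prior × likelihood. Numerator for C: 0.48·0.0547794 = 0.0262941.
Normalizing constant: 0.18·0.217391 + 0.34·0.0504352 + 0.48·0.0547794 = 0.0825725.
P(C | observation) = 0.0262941 / 0.0825725 = 0.318437.

0.3184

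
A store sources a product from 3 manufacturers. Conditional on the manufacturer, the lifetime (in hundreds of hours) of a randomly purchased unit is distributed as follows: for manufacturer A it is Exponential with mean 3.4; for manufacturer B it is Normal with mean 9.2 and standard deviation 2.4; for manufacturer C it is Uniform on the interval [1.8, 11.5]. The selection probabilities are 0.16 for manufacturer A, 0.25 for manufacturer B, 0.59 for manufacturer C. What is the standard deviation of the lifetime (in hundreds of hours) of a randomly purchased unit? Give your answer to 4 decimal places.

Per component, A: μ=3.4, E[X²]=23.12; B: μ=9.2, E[X²]=90.4; C: μ=6.65, E[X²]=52.0633.
E[X] = 0.16·3.4 + 0.25·9.2 + 0.59·6.65 = 6.7675.
E[X²] = 0.16·23.12 + 0.25·90.4 + 0.59·52.0633 = 57.0166.
Var(X) = E[X²] − (E[X])² = 57.0166 − 45.7991 = 11.2175.
SD(X) = √11.2175 = 3.34926.

3.3493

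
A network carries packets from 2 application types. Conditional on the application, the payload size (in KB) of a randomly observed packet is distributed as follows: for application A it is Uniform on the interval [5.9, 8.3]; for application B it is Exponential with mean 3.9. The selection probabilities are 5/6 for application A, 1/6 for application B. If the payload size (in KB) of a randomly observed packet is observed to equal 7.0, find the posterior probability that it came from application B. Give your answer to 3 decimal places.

0.020

Likelihoods f(7.0 | ·): A: 0.416667; B: 0.0426022.
Posterior ∝ prior × likelihood. Numerator for B: 0.166667·0.0426022 = 0.00710037.
Normalizing constant: 0.833333·0.416667 + 0.166667·0.0426022 = 0.354323.
P(B | observation) = 0.00710037 / 0.354323 = 0.0200393.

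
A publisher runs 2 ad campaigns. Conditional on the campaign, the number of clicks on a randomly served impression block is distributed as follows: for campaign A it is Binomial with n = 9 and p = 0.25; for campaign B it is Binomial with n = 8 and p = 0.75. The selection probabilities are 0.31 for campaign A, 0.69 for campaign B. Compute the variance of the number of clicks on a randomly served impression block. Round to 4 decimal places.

4.5661

Per component, A: μ=2.25, E[X²]=6.75; B: μ=6, E[X²]=37.5.
E[X] = 0.31·2.25 + 0.69·6 = 4.8375.
E[X²] = 0.31·6.75 + 0.69·37.5 = 27.9675.
Var(X) = E[X²] − (E[X])² = 27.9675 − 23.4014 = 4.56609.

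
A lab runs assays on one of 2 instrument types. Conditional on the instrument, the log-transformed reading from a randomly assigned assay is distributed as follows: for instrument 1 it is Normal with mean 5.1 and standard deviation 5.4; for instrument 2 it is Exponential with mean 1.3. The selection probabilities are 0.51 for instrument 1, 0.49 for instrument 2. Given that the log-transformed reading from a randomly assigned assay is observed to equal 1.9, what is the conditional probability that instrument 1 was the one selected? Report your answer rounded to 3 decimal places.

0.266

Likelihoods f(1.9 | ·): 1: 0.0619814; 2: 0.178369.
Posterior ∝ prior × likelihood. Numerator for 1: 0.51·0.0619814 = 0.0316105.
Normalizing constant: 0.51·0.0619814 + 0.49·0.178369 = 0.119011.
P(1 | observation) = 0.0316105 / 0.119011 = 0.26561.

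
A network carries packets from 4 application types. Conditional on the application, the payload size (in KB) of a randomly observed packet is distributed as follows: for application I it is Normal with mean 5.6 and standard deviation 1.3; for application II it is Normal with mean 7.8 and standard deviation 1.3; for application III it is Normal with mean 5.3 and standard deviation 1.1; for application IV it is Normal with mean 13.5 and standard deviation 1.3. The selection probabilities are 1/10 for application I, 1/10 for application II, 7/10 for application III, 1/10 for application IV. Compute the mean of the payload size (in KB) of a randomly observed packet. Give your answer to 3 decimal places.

Component means — I: 5.6; II: 7.8; III: 5.3; IV: 13.5.
E[X] = 0.1·5.6 + 0.1·7.8 + 0.7·5.3 + 0.1·13.5 = 6.4.

6.400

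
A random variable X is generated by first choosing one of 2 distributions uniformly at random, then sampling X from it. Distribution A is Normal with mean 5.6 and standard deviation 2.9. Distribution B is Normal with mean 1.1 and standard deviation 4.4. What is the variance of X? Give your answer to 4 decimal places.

Per component, A: μ=5.6, E[X²]=39.77; B: μ=1.1, E[X²]=20.57.
E[X] = 0.5·5.6 + 0.5·1.1 = 3.35.
E[X²] = 0.5·39.77 + 0.5·20.57 = 30.17.
Var(X) = E[X²] − (E[X])² = 30.17 − 11.2225 = 18.9475.

18.9475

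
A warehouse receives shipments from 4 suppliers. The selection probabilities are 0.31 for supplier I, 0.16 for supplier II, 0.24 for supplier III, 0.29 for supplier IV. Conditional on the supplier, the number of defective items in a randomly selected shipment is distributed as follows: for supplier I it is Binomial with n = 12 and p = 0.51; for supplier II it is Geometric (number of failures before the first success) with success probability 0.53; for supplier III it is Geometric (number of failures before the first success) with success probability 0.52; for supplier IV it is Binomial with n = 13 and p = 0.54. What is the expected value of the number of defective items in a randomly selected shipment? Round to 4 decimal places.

Component means — I: 6.12; II: 0.886792; III: 0.923077; IV: 7.02.
E[X] = 0.31·6.12 + 0.16·0.886792 + 0.24·0.923077 + 0.29·7.02 = 4.29643.

4.2964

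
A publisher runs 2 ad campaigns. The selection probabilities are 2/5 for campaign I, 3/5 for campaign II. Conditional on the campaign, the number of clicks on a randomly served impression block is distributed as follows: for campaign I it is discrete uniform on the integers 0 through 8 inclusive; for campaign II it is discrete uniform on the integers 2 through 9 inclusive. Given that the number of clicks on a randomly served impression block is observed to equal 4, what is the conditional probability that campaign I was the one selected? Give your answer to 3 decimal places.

0.372

Likelihoods P(X=4 | ·): I: 0.111111; II: 0.125.
Posterior ∝ prior × likelihood. Numerator for I: 0.4·0.111111 = 0.0444444.
Normalizing constant: 0.4·0.111111 + 0.6·0.125 = 0.119444.
P(I | observation) = 0.0444444 / 0.119444 = 0.372093.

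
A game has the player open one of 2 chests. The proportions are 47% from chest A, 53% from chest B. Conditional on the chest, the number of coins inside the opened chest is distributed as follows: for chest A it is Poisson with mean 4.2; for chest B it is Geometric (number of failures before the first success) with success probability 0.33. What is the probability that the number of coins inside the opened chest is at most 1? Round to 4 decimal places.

0.3287

Conditional on each chest, P(X ≤ 1): A: 0.077977; B: 0.5511.
By total probability, P(X ≤ 1) = 0.47·0.077977 + 0.53·0.5511 = 0.328732.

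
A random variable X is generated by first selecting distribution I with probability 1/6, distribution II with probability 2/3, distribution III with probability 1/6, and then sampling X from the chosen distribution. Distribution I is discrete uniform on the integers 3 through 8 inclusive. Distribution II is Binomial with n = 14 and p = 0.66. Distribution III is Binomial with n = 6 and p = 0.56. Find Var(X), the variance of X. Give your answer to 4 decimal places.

Per component, I: μ=5.5, E[X²]=33.1667; II: μ=9.24, E[X²]=88.5192; III: μ=3.36, E[X²]=12.768.
E[X] = 0.166667·5.5 + 0.666667·9.24 + 0.166667·3.36 = 7.63667.
E[X²] = 0.166667·33.1667 + 0.666667·88.5192 + 0.166667·12.768 = 66.6686.
Var(X) = E[X²] − (E[X])² = 66.6686 − 58.3187 = 8.3499.

8.3499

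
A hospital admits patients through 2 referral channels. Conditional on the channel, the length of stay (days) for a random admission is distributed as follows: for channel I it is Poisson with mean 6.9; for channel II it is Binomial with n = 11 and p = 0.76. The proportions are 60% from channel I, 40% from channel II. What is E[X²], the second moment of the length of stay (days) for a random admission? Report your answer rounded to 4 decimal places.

For each component E[X²] = Var + (mean)², giving I: 54.51; II: 71.896.
Overall E[X²] = 0.6·54.51 + 0.4·71.896 = 61.4644.

61.4644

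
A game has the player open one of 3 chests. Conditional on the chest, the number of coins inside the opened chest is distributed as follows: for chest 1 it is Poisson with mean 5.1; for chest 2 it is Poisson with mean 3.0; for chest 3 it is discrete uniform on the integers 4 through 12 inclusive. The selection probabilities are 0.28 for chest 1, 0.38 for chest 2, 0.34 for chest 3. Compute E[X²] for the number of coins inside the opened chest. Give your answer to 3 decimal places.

For each component E[X²] = Var + (mean)², giving 1: 31.11; 2: 12; 3: 70.6667.
Overall E[X²] = 0.28·31.11 + 0.38·12 + 0.34·70.6667 = 37.2975.

37.297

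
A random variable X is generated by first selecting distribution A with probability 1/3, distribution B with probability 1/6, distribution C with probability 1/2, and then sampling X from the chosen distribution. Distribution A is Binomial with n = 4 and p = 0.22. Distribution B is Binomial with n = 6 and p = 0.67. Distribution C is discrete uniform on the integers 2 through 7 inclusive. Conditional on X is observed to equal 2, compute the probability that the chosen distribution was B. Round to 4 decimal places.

Likelihoods P(X=2 | ·): A: 0.176679; B: 0.079854; C: 0.166667.
Posterior ∝ prior × likelihood. Numerator for B: 0.166667·0.079854 = 0.013309.
Normalizing constant: 0.333333·0.176679 + 0.166667·0.079854 + 0.5·0.166667 = 0.155535.
P(B | observation) = 0.013309 / 0.155535 = 0.0855689.

0.0856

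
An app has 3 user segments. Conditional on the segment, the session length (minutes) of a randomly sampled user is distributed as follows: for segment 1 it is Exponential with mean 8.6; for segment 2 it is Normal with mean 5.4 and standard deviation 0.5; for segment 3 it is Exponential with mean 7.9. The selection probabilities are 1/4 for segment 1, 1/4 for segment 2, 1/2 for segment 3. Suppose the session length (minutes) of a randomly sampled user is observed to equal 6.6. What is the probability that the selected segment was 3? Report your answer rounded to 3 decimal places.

Likelihoods f(6.6 | ·): 1: 0.0539766; 2: 0.0447891; 3: 0.0548965.
Posterior ∝ prior × likelihood. Numerator for 3: 0.5·0.0548965 = 0.0274482.
Normalizing constant: 0.25·0.0539766 + 0.25·0.0447891 + 0.5·0.0548965 = 0.0521397.
P(3 | observation) = 0.0274482 / 0.0521397 = 0.526437.

0.526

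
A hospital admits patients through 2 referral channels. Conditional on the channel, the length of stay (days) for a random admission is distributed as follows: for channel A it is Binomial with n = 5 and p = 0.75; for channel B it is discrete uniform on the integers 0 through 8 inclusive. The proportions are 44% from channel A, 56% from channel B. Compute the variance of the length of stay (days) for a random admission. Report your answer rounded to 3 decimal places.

Per component, A: μ=3.75, E[X²]=15; B: μ=4, E[X²]=22.6667.
E[X] = 0.44·3.75 + 0.56·4 = 3.89.
E[X²] = 0.44·15 + 0.56·22.6667 = 19.2933.
Var(X) = E[X²] − (E[X])² = 19.2933 − 15.1321 = 4.16123.

4.161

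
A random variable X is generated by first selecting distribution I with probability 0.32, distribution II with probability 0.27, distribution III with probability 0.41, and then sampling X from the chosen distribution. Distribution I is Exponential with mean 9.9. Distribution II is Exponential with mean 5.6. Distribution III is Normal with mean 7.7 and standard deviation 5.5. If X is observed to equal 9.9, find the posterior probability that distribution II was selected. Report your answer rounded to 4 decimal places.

Likelihoods f(9.9 | ·): I: 0.0371595; II: 0.0304819; III: 0.0669582.
Posterior ∝ prior × likelihood. Numerator for II: 0.27·0.0304819 = 0.0082301.
Normalizing constant: 0.32·0.0371595 + 0.27·0.0304819 + 0.41·0.0669582 = 0.047574.
P(II | observation) = 0.0082301 / 0.047574 = 0.172996.

0.1730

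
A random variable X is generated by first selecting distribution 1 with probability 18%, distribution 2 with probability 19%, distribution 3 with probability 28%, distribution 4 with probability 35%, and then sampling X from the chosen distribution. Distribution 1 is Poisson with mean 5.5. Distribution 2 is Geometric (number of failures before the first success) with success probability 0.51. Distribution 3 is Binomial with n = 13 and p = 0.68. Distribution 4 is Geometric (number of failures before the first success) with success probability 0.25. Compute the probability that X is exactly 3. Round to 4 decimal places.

0.0690

Conditional on each component, P(X = 3): 1: 0.113323; 2: 0.060001; 3: 0.00101249; 4: 0.105469.
By total probability, P(X = 3) = 0.18·0.113323 + 0.19·0.060001 + 0.28·0.00101249 + 0.35·0.105469 = 0.0689958.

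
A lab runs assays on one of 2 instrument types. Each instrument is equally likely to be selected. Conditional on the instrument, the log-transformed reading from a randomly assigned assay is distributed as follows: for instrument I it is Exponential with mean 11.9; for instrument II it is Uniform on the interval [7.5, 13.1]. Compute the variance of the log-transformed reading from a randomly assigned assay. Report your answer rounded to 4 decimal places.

72.7517

Per component, I: μ=11.9, E[X²]=283.22; II: μ=10.3, E[X²]=108.703.
E[X] = 0.5·11.9 + 0.5·10.3 = 11.1.
E[X²] = 0.5·283.22 + 0.5·108.703 = 195.962.
Var(X) = E[X²] − (E[X])² = 195.962 − 123.21 = 72.7517.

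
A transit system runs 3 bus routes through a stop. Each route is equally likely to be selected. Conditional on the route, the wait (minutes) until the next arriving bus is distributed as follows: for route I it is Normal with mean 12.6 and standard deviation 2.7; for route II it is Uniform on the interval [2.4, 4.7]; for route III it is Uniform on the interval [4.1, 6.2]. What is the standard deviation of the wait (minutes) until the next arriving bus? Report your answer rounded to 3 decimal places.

Per component, I: μ=12.6, E[X²]=166.05; II: μ=3.55, E[X²]=13.0433; III: μ=5.15, E[X²]=26.89.
E[X] = 0.333333·12.6 + 0.333333·3.55 + 0.333333·5.15 = 7.1.
E[X²] = 0.333333·166.05 + 0.333333·13.0433 + 0.333333·26.89 = 68.6611.
Var(X) = E[X²] − (E[X])² = 68.6611 − 50.41 = 18.2511.
SD(X) = √18.2511 = 4.27213.

4.272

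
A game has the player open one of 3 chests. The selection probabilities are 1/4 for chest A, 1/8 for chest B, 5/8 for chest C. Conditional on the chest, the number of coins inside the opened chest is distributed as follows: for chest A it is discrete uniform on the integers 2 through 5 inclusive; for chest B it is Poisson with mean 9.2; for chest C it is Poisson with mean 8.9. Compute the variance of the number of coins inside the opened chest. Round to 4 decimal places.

12.6036

Per component, A: μ=3.5, E[X²]=13.5; B: μ=9.2, E[X²]=93.84; C: μ=8.9, E[X²]=88.11.
E[X] = 0.25·3.5 + 0.125·9.2 + 0.625·8.9 = 7.5875.
E[X²] = 0.25·13.5 + 0.125·93.84 + 0.625·88.11 = 70.1738.
Var(X) = E[X²] − (E[X])² = 70.1738 − 57.5702 = 12.6036.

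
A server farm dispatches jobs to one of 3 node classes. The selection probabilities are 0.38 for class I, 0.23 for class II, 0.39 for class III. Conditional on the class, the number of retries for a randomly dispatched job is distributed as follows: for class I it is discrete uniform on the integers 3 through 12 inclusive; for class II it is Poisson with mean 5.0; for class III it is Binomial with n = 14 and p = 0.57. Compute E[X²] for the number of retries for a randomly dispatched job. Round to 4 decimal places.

57.5836

For each component E[X²] = Var + (mean)², giving I: 64.5; II: 30; III: 67.1118.
Overall E[X²] = 0.38·64.5 + 0.23·30 + 0.39·67.1118 = 57.5836.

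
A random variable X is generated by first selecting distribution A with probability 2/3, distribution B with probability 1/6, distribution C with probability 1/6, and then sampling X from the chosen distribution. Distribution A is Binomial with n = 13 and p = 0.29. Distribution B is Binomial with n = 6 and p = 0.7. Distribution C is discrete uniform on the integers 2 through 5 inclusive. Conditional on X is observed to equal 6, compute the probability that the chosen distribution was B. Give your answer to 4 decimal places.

0.2406

Likelihoods P(X=6 | ·): A: 0.0928354; B: 0.117649; C: 0.
Posterior ∝ prior × likelihood. Numerator for B: 0.166667·0.117649 = 0.0196082.
Normalizing constant: 0.666667·0.0928354 + 0.166667·0.117649 + 0.166667·0 = 0.0814984.
P(B | observation) = 0.0196082 / 0.0814984 = 0.240596.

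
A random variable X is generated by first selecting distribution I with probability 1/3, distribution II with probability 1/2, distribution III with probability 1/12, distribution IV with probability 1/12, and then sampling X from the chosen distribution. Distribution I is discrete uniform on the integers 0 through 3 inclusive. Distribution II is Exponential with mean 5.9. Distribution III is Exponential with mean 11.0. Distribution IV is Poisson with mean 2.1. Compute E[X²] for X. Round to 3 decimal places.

For each component E[X²] = Var + (mean)², giving I: 3.5; II: 69.62; III: 242; IV: 6.51.
Overall E[X²] = 0.333333·3.5 + 0.5·69.62 + 0.0833333·242 + 0.0833333·6.51 = 56.6858.

56.686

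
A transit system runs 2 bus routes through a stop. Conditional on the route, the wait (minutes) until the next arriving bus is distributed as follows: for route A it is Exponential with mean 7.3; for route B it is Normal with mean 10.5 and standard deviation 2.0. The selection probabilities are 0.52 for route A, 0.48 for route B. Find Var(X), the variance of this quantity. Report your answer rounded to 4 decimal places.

Per component, A: μ=7.3, E[X²]=106.58; B: μ=10.5, E[X²]=114.25.
E[X] = 0.52·7.3 + 0.48·10.5 = 8.836.
E[X²] = 0.52·106.58 + 0.48·114.25 = 110.262.
Var(X) = E[X²] − (E[X])² = 110.262 − 78.0749 = 32.1867.

32.1867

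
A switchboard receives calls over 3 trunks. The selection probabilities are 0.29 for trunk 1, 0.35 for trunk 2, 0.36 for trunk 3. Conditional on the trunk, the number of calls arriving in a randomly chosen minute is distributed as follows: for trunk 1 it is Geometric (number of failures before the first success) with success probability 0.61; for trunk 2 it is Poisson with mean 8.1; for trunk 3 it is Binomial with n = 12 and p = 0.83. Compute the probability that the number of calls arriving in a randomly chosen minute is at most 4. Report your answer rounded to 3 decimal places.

Conditional on each trunk, P(X ≤ 4): 1: 0.990978; 2: 0.0940485; 3: 0.000179742.
By total probability, P(X ≤ 4) = 0.29·0.990978 + 0.35·0.0940485 + 0.36·0.000179742 = 0.320365.

0.320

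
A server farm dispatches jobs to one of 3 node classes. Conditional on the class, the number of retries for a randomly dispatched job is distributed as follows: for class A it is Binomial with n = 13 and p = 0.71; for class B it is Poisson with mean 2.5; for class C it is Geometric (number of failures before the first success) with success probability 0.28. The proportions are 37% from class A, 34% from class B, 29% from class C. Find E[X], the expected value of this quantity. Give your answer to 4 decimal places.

5.0108

Component means — A: 9.23; B: 2.5; C: 2.57143.
E[X] = 0.37·9.23 + 0.34·2.5 + 0.29·2.57143 = 5.01081.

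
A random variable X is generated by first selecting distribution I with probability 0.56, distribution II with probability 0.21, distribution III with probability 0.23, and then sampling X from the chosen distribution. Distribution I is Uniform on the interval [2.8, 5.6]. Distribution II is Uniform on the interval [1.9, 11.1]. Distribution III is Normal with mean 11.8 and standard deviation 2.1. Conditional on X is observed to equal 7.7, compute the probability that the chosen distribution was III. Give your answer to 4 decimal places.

0.2216

Likelihoods f(7.7 | ·): I: 0; II: 0.108696; III: 0.0282469.
Posterior ∝ prior × likelihood. Numerator for III: 0.23·0.0282469 = 0.00649679.
Normalizing constant: 0.56·0 + 0.21·0.108696 + 0.23·0.0282469 = 0.0293229.
P(III | observation) = 0.00649679 / 0.0293229 = 0.22156.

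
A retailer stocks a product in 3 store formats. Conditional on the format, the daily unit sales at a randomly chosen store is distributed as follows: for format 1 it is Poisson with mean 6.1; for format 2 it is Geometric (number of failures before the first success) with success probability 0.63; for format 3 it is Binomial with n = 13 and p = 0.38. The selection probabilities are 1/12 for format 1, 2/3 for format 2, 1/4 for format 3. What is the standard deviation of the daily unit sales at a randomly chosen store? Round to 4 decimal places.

2.6018

Per component, 1: μ=6.1, E[X²]=43.31; 2: μ=0.587302, E[X²]=1.27715; 3: μ=4.94, E[X²]=27.4664.
E[X] = 0.0833333·6.1 + 0.666667·0.587302 + 0.25·4.94 = 2.13487.
E[X²] = 0.0833333·43.31 + 0.666667·1.27715 + 0.25·27.4664 = 11.3272.
Var(X) = E[X²] − (E[X])² = 11.3272 − 4.55766 = 6.76954.
SD(X) = √6.76954 = 2.60183.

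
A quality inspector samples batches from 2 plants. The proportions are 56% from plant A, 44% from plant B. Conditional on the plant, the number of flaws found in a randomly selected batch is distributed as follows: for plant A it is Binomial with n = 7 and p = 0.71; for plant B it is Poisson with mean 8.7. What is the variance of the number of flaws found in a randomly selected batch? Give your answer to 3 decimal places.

8.063

Per component, A: μ=4.97, E[X²]=26.1422; B: μ=8.7, E[X²]=84.39.
E[X] = 0.56·4.97 + 0.44·8.7 = 6.6112.
E[X²] = 0.56·26.1422 + 0.44·84.39 = 51.7712.
Var(X) = E[X²] − (E[X])² = 51.7712 − 43.708 = 8.06327.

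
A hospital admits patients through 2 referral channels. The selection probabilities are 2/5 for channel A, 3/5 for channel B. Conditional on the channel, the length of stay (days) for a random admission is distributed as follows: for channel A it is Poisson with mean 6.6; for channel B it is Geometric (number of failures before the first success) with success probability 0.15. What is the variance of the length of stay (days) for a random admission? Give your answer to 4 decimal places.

Per component, A: μ=6.6, E[X²]=50.16; B: μ=5.66667, E[X²]=69.8889.
E[X] = 0.4·6.6 + 0.6·5.66667 = 6.04.
E[X²] = 0.4·50.16 + 0.6·69.8889 = 61.9973.
Var(X) = E[X²] − (E[X])² = 61.9973 − 36.4816 = 25.5157.

25.5157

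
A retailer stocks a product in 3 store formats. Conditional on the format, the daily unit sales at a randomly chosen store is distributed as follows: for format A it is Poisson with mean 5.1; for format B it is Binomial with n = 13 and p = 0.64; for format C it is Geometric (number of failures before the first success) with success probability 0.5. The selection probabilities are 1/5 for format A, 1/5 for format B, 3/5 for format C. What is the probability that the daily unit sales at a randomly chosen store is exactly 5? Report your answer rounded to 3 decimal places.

Conditional on each format, P(X = 5): A: 0.175294; B: 0.0389851; C: 0.015625.
By total probability, P(X = 5) = 0.2·0.175294 + 0.2·0.0389851 + 0.6·0.015625 = 0.0522309.

0.052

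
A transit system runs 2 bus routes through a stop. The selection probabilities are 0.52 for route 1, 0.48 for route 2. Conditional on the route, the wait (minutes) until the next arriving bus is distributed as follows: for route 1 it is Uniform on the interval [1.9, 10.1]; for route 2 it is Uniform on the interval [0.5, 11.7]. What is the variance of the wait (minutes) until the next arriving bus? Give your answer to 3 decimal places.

Per component, 1: μ=6, E[X²]=41.6033; 2: μ=6.1, E[X²]=47.6633.
E[X] = 0.52·6 + 0.48·6.1 = 6.048.
E[X²] = 0.52·41.6033 + 0.48·47.6633 = 44.5121.
Var(X) = E[X²] − (E[X])² = 44.5121 − 36.5783 = 7.93383.

7.934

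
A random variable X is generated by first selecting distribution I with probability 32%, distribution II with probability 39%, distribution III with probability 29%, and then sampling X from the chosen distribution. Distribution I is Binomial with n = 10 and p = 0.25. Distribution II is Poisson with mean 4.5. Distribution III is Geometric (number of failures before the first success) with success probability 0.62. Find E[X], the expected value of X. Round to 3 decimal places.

Component means — I: 2.5; II: 4.5; III: 0.612903.
E[X] = 0.32·2.5 + 0.39·4.5 + 0.29·0.612903 = 2.73274.

2.733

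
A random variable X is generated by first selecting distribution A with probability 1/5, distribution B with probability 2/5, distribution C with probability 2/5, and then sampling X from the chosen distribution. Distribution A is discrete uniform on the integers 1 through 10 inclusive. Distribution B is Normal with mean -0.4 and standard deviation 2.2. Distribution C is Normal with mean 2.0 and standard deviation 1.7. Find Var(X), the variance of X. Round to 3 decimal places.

Per component, A: μ=5.5, E[X²]=38.5; B: μ=-0.4, E[X²]=5; C: μ=2, E[X²]=6.89.
E[X] = 0.2·5.5 + 0.4·-0.4 + 0.4·2 = 1.74.
E[X²] = 0.2·38.5 + 0.4·5 + 0.4·6.89 = 12.456.
Var(X) = E[X²] − (E[X])² = 12.456 − 3.0276 = 9.4284.

9.428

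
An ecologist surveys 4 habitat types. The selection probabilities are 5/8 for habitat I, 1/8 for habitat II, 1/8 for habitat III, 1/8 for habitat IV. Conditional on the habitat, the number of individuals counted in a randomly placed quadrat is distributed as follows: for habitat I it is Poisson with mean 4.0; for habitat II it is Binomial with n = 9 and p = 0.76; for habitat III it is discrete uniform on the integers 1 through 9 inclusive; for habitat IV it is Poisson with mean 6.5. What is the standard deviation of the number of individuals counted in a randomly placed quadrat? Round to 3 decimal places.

Per component, I: μ=4, E[X²]=20; II: μ=6.84, E[X²]=48.4272; III: μ=5, E[X²]=31.6667; IV: μ=6.5, E[X²]=48.75.
E[X] = 0.625·4 + 0.125·6.84 + 0.125·5 + 0.125·6.5 = 4.7925.
E[X²] = 0.625·20 + 0.125·48.4272 + 0.125·31.6667 + 0.125·48.75 = 28.6055.
Var(X) = E[X²] − (E[X])² = 28.6055 − 22.9681 = 5.63743.
SD(X) = √5.63743 = 2.37433.

2.374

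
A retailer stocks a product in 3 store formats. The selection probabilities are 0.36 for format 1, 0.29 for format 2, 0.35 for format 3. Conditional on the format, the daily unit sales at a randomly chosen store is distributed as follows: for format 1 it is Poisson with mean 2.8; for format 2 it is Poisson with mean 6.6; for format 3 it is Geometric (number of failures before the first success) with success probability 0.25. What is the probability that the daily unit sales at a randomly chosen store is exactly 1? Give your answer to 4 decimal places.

Conditional on each format, P(X = 1): 1: 0.170268; 2: 0.00897843; 3: 0.1875.
By total probability, P(X = 1) = 0.36·0.170268 + 0.29·0.00897843 + 0.35·0.1875 = 0.129525.

0.1295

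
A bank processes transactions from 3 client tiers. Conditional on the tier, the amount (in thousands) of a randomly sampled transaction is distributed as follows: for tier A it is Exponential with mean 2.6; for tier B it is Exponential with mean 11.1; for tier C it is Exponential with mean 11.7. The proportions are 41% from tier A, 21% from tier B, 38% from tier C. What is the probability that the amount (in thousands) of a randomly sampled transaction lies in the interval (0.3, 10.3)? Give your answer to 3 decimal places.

Conditional on each tier, P(0.3 < X < 10.3): A: 0.87199; B: 0.577963; C: 0.560044.
By total probability, P(0.3 < X < 10.3) = 0.41·0.87199 + 0.21·0.577963 + 0.38·0.560044 = 0.691705.

0.692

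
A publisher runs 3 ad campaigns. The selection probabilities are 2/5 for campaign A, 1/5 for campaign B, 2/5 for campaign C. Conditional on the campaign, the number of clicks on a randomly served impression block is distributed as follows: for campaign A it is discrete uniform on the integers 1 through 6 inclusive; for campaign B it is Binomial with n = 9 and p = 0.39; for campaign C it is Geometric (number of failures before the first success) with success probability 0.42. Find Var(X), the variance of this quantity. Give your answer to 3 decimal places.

3.991

Per component, A: μ=3.5, E[X²]=15.1667; B: μ=3.51, E[X²]=14.4612; C: μ=1.38095, E[X²]=5.19501.
E[X] = 0.4·3.5 + 0.2·3.51 + 0.4·1.38095 = 2.65438.
E[X²] = 0.4·15.1667 + 0.2·14.4612 + 0.4·5.19501 = 11.0369.
Var(X) = E[X²] − (E[X])² = 11.0369 − 7.04574 = 3.99117.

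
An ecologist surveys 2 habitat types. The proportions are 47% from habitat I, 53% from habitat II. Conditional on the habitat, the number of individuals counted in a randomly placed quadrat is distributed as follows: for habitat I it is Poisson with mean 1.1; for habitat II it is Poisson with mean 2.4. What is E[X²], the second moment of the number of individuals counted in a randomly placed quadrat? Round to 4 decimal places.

5.4105

For each component E[X²] = Var + (mean)², giving I: 2.31; II: 8.16.
Overall E[X²] = 0.47·2.31 + 0.53·8.16 = 5.4105.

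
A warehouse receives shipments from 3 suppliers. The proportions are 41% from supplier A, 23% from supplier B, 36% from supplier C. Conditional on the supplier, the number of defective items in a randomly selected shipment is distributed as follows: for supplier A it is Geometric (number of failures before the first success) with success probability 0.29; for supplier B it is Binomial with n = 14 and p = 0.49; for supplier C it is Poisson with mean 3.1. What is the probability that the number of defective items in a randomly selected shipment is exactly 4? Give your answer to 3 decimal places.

Conditional on each supplier, P(X = 4): A: 0.0736939; B: 0.0686942; C: 0.17335.
By total probability, P(X = 4) = 0.41·0.0736939 + 0.23·0.0686942 + 0.36·0.17335 = 0.10842.

0.108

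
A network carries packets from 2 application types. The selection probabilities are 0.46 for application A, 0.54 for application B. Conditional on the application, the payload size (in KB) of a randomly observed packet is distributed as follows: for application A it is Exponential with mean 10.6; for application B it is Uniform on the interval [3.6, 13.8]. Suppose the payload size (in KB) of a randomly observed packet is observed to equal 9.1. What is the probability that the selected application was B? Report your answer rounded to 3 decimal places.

Likelihoods f(9.1 | ·): A: 0.0399813; B: 0.0980392.
Posterior ∝ prior × likelihood. Numerator for B: 0.54·0.0980392 = 0.0529412.
Normalizing constant: 0.46·0.0399813 + 0.54·0.0980392 = 0.0713326.
P(B | observation) = 0.0529412 / 0.0713326 = 0.742174.

0.742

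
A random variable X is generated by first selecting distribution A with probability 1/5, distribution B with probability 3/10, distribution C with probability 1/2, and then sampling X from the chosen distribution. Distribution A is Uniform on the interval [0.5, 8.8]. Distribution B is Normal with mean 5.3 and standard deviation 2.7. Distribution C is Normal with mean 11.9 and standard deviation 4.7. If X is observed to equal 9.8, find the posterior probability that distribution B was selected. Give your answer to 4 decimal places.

0.2235

Likelihoods f(9.8 | ·): A: 0; B: 0.0368434; C: 0.0768177.
Posterior ∝ prior × likelihood. Numerator for B: 0.3·0.0368434 = 0.011053.
Normalizing constant: 0.2·0 + 0.3·0.0368434 + 0.5·0.0768177 = 0.0494619.
P(B | observation) = 0.011053 / 0.0494619 = 0.223465.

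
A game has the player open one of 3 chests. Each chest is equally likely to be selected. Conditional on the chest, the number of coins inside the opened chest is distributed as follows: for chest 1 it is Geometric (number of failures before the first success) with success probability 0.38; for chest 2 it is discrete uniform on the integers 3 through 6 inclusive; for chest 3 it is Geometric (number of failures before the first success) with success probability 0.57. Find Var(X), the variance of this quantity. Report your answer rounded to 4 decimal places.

4.8476

Per component, 1: μ=1.63158, E[X²]=6.95568; 2: μ=4.5, E[X²]=21.5; 3: μ=0.754386, E[X²]=1.89258.
E[X] = 0.333333·1.63158 + 0.333333·4.5 + 0.333333·0.754386 = 2.29532.
E[X²] = 0.333333·6.95568 + 0.333333·21.5 + 0.333333·1.89258 = 10.1161.
Var(X) = E[X²] − (E[X])² = 10.1161 − 5.2685 = 4.84759.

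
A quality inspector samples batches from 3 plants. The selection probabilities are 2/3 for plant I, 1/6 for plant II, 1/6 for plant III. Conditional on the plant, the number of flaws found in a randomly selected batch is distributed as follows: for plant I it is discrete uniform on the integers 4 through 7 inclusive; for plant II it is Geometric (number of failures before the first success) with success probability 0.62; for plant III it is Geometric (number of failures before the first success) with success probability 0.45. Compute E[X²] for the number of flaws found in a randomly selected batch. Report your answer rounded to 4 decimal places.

For each component E[X²] = Var + (mean)², giving I: 31.5; II: 1.3642; III: 4.20988.
Overall E[X²] = 0.666667·31.5 + 0.166667·1.3642 + 0.166667·4.20988 = 21.929.

21.9290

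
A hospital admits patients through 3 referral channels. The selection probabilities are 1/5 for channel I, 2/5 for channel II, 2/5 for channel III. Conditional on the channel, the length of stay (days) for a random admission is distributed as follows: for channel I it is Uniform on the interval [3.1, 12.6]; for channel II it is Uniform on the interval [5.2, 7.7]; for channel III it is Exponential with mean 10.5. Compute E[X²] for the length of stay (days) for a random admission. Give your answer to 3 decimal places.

For each component E[X²] = Var + (mean)², giving I: 69.1433; II: 42.1233; III: 220.5.
Overall E[X²] = 0.2·69.1433 + 0.4·42.1233 + 0.4·220.5 = 118.878.

118.878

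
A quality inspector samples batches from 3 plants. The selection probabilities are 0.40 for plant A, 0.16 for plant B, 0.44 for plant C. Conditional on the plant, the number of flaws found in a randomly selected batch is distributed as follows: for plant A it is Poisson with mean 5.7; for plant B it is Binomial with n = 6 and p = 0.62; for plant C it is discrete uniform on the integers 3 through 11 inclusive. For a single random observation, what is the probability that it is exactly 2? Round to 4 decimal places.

Conditional on each plant, P(X = 2): A: 0.0543552; B: 0.120229; C: 0.
By total probability, P(X = 2) = 0.4·0.0543552 + 0.16·0.120229 + 0.44·0 = 0.0409787.

0.0410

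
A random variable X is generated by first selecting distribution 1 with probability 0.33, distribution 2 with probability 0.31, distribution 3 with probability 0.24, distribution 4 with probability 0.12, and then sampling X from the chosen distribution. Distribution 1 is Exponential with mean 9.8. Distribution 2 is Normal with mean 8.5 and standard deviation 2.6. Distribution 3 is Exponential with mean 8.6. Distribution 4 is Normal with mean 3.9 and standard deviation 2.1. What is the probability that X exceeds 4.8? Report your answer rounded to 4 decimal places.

0.6657

Conditional on each component, P(X > 4.8): 1: 0.612751; 2: 0.922643; 3: 0.572273; 4: 0.334118.
By total probability, P(X > 4.8) = 0.33·0.612751 + 0.31·0.922643 + 0.24·0.572273 + 0.12·0.334118 = 0.665667.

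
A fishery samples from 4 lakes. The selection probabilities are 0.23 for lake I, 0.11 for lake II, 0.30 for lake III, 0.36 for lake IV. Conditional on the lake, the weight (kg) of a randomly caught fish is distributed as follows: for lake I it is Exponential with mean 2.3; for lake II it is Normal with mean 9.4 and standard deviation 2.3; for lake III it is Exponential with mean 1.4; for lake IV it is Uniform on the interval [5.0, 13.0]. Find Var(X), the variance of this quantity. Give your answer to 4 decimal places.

Per component, I: μ=2.3, E[X²]=10.58; II: μ=9.4, E[X²]=93.65; III: μ=1.4, E[X²]=3.92; IV: μ=9, E[X²]=86.3333.
E[X] = 0.23·2.3 + 0.11·9.4 + 0.3·1.4 + 0.36·9 = 5.223.
E[X²] = 0.23·10.58 + 0.11·93.65 + 0.3·3.92 + 0.36·86.3333 = 44.9909.
Var(X) = E[X²] − (E[X])² = 44.9909 − 27.2797 = 17.7112.

17.7112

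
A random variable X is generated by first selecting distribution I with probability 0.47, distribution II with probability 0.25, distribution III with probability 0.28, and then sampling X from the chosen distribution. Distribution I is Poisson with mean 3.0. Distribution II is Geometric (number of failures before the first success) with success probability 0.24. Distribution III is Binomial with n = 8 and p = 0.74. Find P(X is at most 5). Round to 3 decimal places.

0.729

Conditional on each component, P(X ≤ 5): I: 0.916082; II: 0.8073; III: 0.346524.
By total probability, P(X ≤ 5) = 0.47·0.916082 + 0.25·0.8073 + 0.28·0.346524 = 0.72941.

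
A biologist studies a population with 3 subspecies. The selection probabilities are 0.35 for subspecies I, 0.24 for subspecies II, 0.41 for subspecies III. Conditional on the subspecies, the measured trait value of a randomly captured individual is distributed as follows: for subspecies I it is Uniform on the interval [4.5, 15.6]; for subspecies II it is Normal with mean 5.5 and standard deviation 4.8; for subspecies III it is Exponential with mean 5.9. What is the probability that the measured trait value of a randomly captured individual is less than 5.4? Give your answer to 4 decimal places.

0.3922

Conditional on each subspecies, P(X < 5.4): I: 0.0810811; II: 0.491689; III: 0.599585.
By total probability, P(X < 5.4) = 0.35·0.0810811 + 0.24·0.491689 + 0.41·0.599585 = 0.392214.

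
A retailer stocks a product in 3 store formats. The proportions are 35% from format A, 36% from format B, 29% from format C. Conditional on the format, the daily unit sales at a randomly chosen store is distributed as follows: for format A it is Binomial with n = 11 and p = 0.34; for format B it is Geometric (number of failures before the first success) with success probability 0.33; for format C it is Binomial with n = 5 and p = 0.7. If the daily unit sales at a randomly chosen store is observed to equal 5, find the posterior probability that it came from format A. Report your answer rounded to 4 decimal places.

0.4838

Likelihoods P(X=5 | ·): A: 0.1735; B: 0.0445541; C: 0.16807.
Posterior ∝ prior × likelihood. Numerator for A: 0.35·0.1735 = 0.0607251.
Normalizing constant: 0.35·0.1735 + 0.36·0.0445541 + 0.29·0.16807 = 0.125505.
P(A | observation) = 0.0607251 / 0.125505 = 0.483846.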